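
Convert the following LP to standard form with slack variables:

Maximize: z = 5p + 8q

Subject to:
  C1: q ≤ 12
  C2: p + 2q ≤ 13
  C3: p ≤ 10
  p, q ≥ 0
max z = 5p + 8q

s.t.
  q + s1 = 12
  p + 2q + s2 = 13
  p + s3 = 10
  p, q, s1, s2, s3 ≥ 0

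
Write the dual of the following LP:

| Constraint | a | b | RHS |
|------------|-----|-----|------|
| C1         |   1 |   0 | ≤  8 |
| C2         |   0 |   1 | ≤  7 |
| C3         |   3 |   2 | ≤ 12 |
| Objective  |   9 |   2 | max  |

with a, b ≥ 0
Minimize: z = 8y1 + 7y2 + 12y3

Subject to:
  C1: -y1 - 3y3 ≤ -9
  C2: -y2 - 2y3 ≤ -2
  y1, y2, y3 ≥ 0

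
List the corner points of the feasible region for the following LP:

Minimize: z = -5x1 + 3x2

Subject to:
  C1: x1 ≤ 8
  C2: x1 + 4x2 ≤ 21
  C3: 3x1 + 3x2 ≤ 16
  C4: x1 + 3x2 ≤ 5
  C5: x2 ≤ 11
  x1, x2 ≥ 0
Each vertex is the intersection of two constraint boundaries that also satisfies all remaining constraints:
  x1 = 0 and x2 = 0 → (0, 0)
  x1 + 3x2 = 5 and x2 = 0 → (5, 0)
  x1 + 3x2 = 5 and x1 = 0 → (0, 1.667)

Vertices: (0, 0), (5, 0), (0, 1.667)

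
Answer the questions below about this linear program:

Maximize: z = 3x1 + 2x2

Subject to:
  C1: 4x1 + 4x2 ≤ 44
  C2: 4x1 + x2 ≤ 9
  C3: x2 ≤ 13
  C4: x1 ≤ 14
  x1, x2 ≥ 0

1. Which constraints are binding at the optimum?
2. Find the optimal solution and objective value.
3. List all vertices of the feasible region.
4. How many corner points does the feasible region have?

1. C2, x1 ≥ 0
2. x1 = 0, x2 = 9, z = 18
3. (0, 0), (2.25, 0), (0, 9)
4. 3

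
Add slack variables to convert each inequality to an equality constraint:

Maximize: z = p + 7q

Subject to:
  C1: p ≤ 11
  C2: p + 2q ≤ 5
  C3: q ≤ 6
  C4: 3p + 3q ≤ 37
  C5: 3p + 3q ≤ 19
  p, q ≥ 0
max z = p + 7q

s.t.
  p + s1 = 11
  p + 2q + s2 = 5
  q + s3 = 6
  3p + 3q + s4 = 37
  3p + 3q + s5 = 19
  p, q, s1, s2, s3, s4, s5 ≥ 0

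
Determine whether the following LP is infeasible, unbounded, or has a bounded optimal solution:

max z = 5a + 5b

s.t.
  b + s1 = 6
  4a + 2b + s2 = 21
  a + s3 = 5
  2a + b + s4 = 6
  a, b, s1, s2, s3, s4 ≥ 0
The point (0, 6) satisfies every constraint, so the LP is feasible; the constraints give a ≤ 5 and b ≤ 6, which with a, b ≥ 0 keep the feasible region inside a bounded box. A feasible, bounded LP attains a finite optimum at a vertex.

Evaluating z = 5a + 5b at each vertex:
  (0, 0): z = 0
  (3, 0): z = 15
  (0, 6): z = 30

Feasible with finite optimum z* = 30 at (0, 6).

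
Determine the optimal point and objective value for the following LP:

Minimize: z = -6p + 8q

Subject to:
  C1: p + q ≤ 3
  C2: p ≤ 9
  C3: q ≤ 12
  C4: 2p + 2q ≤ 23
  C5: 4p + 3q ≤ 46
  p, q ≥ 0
Each vertex is the intersection of two constraint boundaries that also satisfies all remaining constraints:
  p = 0 and q = 0 → (0, 0)
  p + q = 3 and q = 0 → (3, 0)
  p + q = 3 and p = 0 → (0, 3)

Evaluating z = -6p + 8q at each vertex:
  (0, 0): z = 0
  (3, 0): z = -18
  (0, 3): z = 24

The minimum is at (3, 0) with z = -18.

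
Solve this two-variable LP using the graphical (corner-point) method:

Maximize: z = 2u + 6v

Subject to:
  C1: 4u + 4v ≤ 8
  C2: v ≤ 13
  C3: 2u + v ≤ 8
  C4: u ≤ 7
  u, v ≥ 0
Each vertex is the intersection of two constraint boundaries that also satisfies all remaining constraints:
  u = 0 and v = 0 → (0, 0)
  4u + 4v = 8 and v = 0 → (2, 0)
  4u + 4v = 8 and u = 0 → (0, 2)

Evaluating z = 2u + 6v at each vertex:
  (0, 0): z = 0
  (2, 0): z = 4
  (0, 2): z = 12

The maximum is at (0, 2) with z = 12.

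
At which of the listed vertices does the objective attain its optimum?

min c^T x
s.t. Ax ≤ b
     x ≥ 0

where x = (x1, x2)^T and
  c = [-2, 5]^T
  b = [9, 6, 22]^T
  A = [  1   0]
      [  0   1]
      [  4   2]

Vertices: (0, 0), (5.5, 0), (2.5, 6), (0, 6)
Evaluating z = -2x1 + 5x2 at each vertex:
  (0, 0): z = 0
  (5.5, 0): z = -11
  (2.5, 6): z = 25
  (0, 6): z = 30

The smallest value is z = -11, attained at (5.5, 0).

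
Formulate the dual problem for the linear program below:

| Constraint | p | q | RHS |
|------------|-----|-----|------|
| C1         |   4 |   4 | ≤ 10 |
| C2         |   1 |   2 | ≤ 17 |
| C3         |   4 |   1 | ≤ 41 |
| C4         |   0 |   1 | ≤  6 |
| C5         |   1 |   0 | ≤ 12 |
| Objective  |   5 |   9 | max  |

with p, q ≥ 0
Minimize: z = 10y1 + 17y2 + 41y3 + 6y4 + 12y5

Subject to:
  C1: -4y1 - y2 - 4y3 - y5 ≤ -5
  C2: -4y1 - 2y2 - y3 - y4 ≤ -9
  y1, y2, y3, y4, y5 ≥ 0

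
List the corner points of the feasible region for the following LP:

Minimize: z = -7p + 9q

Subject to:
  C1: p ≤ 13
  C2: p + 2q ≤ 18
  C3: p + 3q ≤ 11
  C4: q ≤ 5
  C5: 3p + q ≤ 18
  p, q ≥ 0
Each vertex is the intersection of two constraint boundaries that also satisfies all remaining constraints:
  p = 0 and q = 0 → (0, 0)
  3p + q = 18 and q = 0 → (6, 0)
  p + 3q = 11 and 3p + q = 18 → (5.375, 1.875)
  p + 3q = 11 and p = 0 → (0, 3.667)

Vertices: (0, 0), (6, 0), (5.375, 1.875), (0, 3.667)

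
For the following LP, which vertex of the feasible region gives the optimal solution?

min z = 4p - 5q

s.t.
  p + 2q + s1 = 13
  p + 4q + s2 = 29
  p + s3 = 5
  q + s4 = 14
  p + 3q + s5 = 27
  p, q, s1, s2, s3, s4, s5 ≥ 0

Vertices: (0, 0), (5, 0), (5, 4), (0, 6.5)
(0, 6.5) with z = -32.5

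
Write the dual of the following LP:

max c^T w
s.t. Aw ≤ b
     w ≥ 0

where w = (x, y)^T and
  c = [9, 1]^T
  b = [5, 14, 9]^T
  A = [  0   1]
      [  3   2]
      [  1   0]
Minimize: z = 5y1 + 14y2 + 9y3

Subject to:
  C1: -3y2 - y3 ≤ -9
  C2: -y1 - 2y2 ≤ -1
  y1, y2, y3 ≥ 0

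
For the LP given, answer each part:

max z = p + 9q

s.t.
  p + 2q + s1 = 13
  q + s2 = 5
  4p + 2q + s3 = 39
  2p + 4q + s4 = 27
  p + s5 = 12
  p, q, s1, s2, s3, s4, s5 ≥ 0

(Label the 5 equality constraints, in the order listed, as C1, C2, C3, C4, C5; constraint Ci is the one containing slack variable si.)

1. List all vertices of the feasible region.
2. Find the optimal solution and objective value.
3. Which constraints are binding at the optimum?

1. (0, 0), (9.75, 0), (8.667, 2.167), (3, 5), (0, 5)
2. p = 3, q = 5, z = 48
3. C1, C2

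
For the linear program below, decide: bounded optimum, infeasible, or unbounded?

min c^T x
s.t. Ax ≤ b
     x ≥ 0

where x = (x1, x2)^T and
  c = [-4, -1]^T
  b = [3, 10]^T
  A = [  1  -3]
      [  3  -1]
Feasible point: (0, 0) satisfies every constraint, so the LP is feasible.
Direction d = (0, 1): for each constraint row a, a·d ≤ 0 —
  (1)(0) + (-3)(1) = -3 ≤ 0
  (3)(0) + (-1)(1) = -1 ≤ 0
and d ≥ 0, so (0, 0) + t·d stays feasible for every t ≥ 0. Along this ray z = -4x1 - x2 changes by -1 per unit t, so z → −∞.

Unbounded — the objective can decrease without bound over the feasible region.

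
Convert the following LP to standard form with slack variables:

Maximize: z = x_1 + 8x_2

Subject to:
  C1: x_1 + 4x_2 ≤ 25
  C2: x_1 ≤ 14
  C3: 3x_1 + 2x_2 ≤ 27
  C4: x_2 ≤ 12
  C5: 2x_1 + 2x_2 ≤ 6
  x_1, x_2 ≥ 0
max z = x_1 + 8x_2

s.t.
  x_1 + 4x_2 + s1 = 25
  x_1 + s2 = 14
  3x_1 + 2x_2 + s3 = 27
  x_2 + s4 = 12
  2x_1 + 2x_2 + s5 = 6
  x_1, x_2, s1, s2, s3, s4, s5 ≥ 0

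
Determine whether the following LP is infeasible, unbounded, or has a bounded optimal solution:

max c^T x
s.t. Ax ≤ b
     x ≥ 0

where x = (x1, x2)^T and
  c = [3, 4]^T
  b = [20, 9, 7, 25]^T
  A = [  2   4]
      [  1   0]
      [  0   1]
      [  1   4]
The point (9, 0.5) satisfies every constraint, so the LP is feasible; the constraints give x1 ≤ 9 and x2 ≤ 7, which with x1, x2 ≥ 0 keep the feasible region inside a bounded box. A feasible, bounded LP attains a finite optimum at a vertex.

Evaluating z = 3x1 + 4x2 at each vertex:
  (0, 0): z = 0
  (9, 0): z = 27
  (9, 0.5): z = 29
  (0, 5): z = 20

Bounded optimum: z* = 29 at (9, 0.5).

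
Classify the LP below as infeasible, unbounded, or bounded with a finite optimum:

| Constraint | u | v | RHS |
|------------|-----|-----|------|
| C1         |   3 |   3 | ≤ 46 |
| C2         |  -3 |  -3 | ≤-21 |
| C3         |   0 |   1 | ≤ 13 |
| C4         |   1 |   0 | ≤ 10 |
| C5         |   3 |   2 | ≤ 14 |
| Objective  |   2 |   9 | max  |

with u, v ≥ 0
The point (0, 7) satisfies every constraint, so the LP is feasible; the constraints give u ≤ 10 and v ≤ 13, which with u, v ≥ 0 keep the feasible region inside a bounded box. A feasible, bounded LP attains a finite optimum at a vertex.

The LP has an optimal solution: (0, 7) with z = 63.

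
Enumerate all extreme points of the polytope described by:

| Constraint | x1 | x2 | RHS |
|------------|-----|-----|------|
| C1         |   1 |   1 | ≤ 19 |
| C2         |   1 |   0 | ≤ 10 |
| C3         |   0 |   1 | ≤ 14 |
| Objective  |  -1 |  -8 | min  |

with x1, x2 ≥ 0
Each vertex is the intersection of two constraint boundaries that also satisfies all remaining constraints:
  x1 = 0 and x2 = 0 → (0, 0)
  x1 = 10 and x2 = 0 → (10, 0)
  x1 + x2 = 19 and x1 = 10 → (10, 9)
  x1 + x2 = 19 and x2 = 14 → (5, 14)
  x2 = 14 and x1 = 0 → (0, 14)

Vertices: (0, 0), (10, 0), (10, 9), (5, 14), (0, 14)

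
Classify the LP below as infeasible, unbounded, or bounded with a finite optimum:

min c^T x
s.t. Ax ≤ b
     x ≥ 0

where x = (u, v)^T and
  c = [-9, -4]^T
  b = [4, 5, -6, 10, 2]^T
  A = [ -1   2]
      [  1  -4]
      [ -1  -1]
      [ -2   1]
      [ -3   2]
Feasible point: (3, 3) satisfies every constraint, so the LP is feasible.
Direction d = (2, 1): for each constraint row a, a·d ≤ 0 —
  (-1)(2) + (2)(1) = 0 ≤ 0
  (1)(2) + (-4)(1) = -2 ≤ 0
  (-1)(2) + (-1)(1) = -3 ≤ 0
  (-2)(2) + (1)(1) = -3 ≤ 0
  (-3)(2) + (2)(1) = -4 ≤ 0
and d ≥ 0, so (3, 3) + t·d stays feasible for every t ≥ 0. Along this ray z = -9u - 4v changes by -22 per unit t, so z → −∞.

The LP is unbounded; z can be made arbitrarily small.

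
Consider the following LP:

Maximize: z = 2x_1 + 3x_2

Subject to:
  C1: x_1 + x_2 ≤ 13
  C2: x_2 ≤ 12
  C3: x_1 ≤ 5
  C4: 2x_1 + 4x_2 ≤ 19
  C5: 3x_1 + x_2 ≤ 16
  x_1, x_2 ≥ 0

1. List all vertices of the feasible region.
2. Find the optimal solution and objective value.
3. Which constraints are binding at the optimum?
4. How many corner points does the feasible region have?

1. (0, 0), (5, 0), (5, 1), (4.5, 2.5), (0, 4.75)
2. x_1 = 4.5, x_2 = 2.5, z = 16.5
3. C4, C5
4. 5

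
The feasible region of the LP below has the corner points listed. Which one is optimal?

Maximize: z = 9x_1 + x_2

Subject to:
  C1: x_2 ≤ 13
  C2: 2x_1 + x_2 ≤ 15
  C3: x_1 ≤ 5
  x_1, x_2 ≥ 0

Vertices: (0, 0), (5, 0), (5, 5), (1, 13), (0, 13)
(5, 5) with z = 50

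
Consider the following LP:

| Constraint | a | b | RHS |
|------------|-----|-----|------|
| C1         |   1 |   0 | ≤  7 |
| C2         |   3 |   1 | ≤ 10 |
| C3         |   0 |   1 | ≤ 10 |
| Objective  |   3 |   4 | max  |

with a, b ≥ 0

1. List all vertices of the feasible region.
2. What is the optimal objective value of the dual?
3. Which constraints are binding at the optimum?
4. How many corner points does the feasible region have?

1. (0, 0), (3.333, 0), (0, 10)
2. 40 (by strong duality, equal to the primal optimum)
3. C2, C3, a ≥ 0
4. 3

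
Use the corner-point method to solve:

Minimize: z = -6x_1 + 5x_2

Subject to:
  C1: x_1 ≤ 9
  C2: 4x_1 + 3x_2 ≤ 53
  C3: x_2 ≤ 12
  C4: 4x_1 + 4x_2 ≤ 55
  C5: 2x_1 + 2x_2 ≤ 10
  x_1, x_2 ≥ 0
Each vertex is the intersection of two constraint boundaries that also satisfies all remaining constraints:
  x_1 = 0 and x_2 = 0 → (0, 0)
  2x_1 + 2x_2 = 10 and x_2 = 0 → (5, 0)
  2x_1 + 2x_2 = 10 and x_1 = 0 → (0, 5)

Evaluating z = -6x_1 + 5x_2 at each vertex:
  (0, 0): z = 0
  (5, 0): z = -30
  (0, 5): z = 25

The minimum is at (5, 0) with z = -30.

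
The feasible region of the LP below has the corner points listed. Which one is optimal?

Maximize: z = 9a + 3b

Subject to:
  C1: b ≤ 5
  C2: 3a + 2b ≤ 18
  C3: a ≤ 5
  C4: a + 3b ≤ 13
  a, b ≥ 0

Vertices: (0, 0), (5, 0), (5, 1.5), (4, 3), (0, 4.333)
Evaluating z = 9a + 3b at each vertex:
  (0, 0): z = 0
  (5, 0): z = 45
  (5, 1.5): z = 49.5
  (4, 3): z = 45
  (0, 4.333): z = 13

The largest value is z = 49.5, attained at (5, 1.5).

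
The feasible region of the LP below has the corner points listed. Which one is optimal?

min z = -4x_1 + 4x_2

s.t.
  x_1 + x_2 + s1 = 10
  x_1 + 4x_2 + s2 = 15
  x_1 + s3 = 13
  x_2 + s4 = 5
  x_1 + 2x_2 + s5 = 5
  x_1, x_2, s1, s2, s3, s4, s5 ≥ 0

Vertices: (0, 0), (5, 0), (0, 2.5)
Evaluating z = -4x_1 + 4x_2 at each vertex:
  (0, 0): z = 0
  (5, 0): z = -20
  (0, 2.5): z = 10

The smallest value is z = -20, attained at (5, 0).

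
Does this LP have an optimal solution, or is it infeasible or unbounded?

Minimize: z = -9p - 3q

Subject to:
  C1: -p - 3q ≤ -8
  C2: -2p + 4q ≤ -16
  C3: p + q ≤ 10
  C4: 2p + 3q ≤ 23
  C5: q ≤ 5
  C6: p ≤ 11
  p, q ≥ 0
The point (10, 0) satisfies every constraint, so the LP is feasible; the constraints give p ≤ 11 and q ≤ 5, which with p, q ≥ 0 keep the feasible region inside a bounded box. A feasible, bounded LP attains a finite optimum at a vertex.

Evaluating z = -9p - 3q at each vertex:
  (8, 0): z = -72
  (10, 0): z = -90
  (9.333, 0.6667): z = -86

Feasible with finite optimum z* = -90 at (10, 0).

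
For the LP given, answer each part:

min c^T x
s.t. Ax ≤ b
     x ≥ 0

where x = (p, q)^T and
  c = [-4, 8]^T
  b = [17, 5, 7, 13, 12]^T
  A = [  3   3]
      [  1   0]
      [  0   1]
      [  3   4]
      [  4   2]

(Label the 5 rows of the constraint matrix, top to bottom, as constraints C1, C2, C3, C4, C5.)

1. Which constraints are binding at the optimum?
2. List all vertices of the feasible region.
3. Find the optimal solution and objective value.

1. C5, q ≥ 0
2. (0, 0), (3, 0), (2.2, 1.6), (0, 3.25)
3. p = 3, q = 0, z = -12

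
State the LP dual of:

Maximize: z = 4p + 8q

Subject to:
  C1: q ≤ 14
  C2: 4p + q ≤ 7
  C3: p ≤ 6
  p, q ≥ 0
Minimize: z = 14y1 + 7y2 + 6y3

Subject to:
  C1: -4y2 - y3 ≤ -4
  C2: -y1 - y2 ≤ -8
  y1, y2, y3 ≥ 0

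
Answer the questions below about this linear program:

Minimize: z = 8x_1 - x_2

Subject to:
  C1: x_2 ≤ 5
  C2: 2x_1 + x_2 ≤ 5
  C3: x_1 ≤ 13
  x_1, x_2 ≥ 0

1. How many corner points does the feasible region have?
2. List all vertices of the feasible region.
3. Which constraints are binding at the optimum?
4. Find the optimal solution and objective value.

1. 3
2. (0, 0), (2.5, 0), (0, 5)
3. C1, C2, x_1 ≥ 0
4. x_1 = 0, x_2 = 5, z = -5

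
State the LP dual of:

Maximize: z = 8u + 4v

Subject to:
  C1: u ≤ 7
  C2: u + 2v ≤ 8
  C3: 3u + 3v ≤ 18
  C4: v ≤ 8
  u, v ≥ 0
Minimize: z = 7y1 + 8y2 + 18y3 + 8y4

Subject to:
  C1: -y1 - y2 - 3y3 ≤ -8
  C2: -2y2 - 3y3 - y4 ≤ -4
  y1, y2, y3, y4 ≥ 0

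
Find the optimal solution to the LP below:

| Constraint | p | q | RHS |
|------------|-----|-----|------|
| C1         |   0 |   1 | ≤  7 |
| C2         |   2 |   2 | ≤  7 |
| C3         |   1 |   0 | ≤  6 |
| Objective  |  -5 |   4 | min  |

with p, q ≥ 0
Each vertex is the intersection of two constraint boundaries that also satisfies all remaining constraints:
  p = 0 and q = 0 → (0, 0)
  2p + 2q = 7 and q = 0 → (3.5, 0)
  2p + 2q = 7 and p = 0 → (0, 3.5)

Evaluating z = -5p + 4q at each vertex:
  (0, 0): z = 0
  (3.5, 0): z = -17.5
  (0, 3.5): z = 14

The minimum is at (3.5, 0) with z = -17.5.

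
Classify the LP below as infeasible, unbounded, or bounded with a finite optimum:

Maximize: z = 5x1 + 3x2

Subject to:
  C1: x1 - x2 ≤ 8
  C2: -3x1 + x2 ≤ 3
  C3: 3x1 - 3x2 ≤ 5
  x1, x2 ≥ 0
Feasible point: (0, 0) satisfies every constraint, so the LP is feasible.
Direction d = (1, 1): for each constraint row a, a·d ≤ 0 —
  (1)(1) + (-1)(1) = 0 ≤ 0
  (-3)(1) + (1)(1) = -2 ≤ 0
  (3)(1) + (-3)(1) = 0 ≤ 0
and d ≥ 0, so (0, 0) + t·d stays feasible for every t ≥ 0. Along this ray z = 5x1 + 3x2 changes by 8 per unit t, so z → +∞.

Unbounded — the objective can increase without bound over the feasible region.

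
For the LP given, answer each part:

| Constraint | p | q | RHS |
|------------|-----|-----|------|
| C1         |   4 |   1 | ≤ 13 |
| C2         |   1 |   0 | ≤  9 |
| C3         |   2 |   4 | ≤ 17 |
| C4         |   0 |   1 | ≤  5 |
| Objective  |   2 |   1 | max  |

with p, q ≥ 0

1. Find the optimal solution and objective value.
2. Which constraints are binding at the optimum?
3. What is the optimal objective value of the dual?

1. p = 2.5, q = 3, z = 8
2. C1, C3
3. 8 (by strong duality, equal to the primal optimum)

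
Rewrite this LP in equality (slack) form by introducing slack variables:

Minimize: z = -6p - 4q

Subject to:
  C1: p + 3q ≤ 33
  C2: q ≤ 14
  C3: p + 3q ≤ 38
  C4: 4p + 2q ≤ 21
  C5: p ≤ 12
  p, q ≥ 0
min z = -6p - 4q

s.t.
  p + 3q + s1 = 33
  q + s2 = 14
  p + 3q + s3 = 38
  4p + 2q + s4 = 21
  p + s5 = 12
  p, q, s1, s2, s3, s4, s5 ≥ 0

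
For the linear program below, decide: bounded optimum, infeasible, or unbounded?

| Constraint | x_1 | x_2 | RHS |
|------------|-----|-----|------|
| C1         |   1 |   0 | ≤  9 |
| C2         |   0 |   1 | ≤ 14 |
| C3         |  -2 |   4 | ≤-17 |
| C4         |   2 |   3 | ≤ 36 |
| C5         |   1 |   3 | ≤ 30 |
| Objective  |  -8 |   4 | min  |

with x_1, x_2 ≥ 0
The point (9, 0) satisfies every constraint, so the LP is feasible; the constraints give x_1 ≤ 9 and x_2 ≤ 14, which with x_1, x_2 ≥ 0 keep the feasible region inside a bounded box. A feasible, bounded LP attains a finite optimum at a vertex.

Evaluating z = -8x_1 + 4x_2 at each vertex:
  (8.5, 0): z = -68
  (9, 0): z = -72
  (9, 0.25): z = -71

The LP has an optimal solution: (9, 0) with z = -72.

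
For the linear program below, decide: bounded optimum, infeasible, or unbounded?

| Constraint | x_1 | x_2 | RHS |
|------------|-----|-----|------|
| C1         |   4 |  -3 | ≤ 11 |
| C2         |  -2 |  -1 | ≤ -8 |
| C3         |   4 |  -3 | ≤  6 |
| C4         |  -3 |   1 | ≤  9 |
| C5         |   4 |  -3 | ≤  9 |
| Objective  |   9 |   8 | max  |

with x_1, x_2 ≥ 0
Feasible point: (3, 2) satisfies every constraint, so the LP is feasible.
Direction d = (3, 4): for each constraint row a, a·d ≤ 0 —
  (4)(3) + (-3)(4) = 0 ≤ 0
  (-2)(3) + (-1)(4) = -10 ≤ 0
  (4)(3) + (-3)(4) = 0 ≤ 0
  (-3)(3) + (1)(4) = -5 ≤ 0
  (4)(3) + (-3)(4) = 0 ≤ 0
and d ≥ 0, so (3, 2) + t·d stays feasible for every t ≥ 0. Along this ray z = 9x_1 + 8x_2 changes by 59 per unit t, so z → +∞.

Unbounded — the objective can increase without bound over the feasible region.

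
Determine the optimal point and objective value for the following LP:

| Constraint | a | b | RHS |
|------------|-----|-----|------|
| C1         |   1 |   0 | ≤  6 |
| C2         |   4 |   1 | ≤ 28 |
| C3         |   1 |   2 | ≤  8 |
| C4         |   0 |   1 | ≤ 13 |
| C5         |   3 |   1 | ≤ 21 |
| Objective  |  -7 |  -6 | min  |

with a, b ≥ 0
Each vertex is the intersection of two constraint boundaries that also satisfies all remaining constraints:
  a = 0 and b = 0 → (0, 0)
  a = 6 and b = 0 → (6, 0)
  a = 6 and a + 2b = 8 → (6, 1)
  a + 2b = 8 and a = 0 → (0, 4)

Evaluating z = -7a - 6b at each vertex:
  (0, 0): z = 0
  (6, 0): z = -42
  (6, 1): z = -48
  (0, 4): z = -24

The minimum is at (6, 1) with z = -48.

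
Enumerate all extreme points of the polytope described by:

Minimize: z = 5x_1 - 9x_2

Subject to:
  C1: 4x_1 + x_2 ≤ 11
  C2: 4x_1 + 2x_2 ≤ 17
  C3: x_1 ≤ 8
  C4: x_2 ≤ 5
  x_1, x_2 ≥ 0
Each vertex is the intersection of two constraint boundaries that also satisfies all remaining constraints:
  x_1 = 0 and x_2 = 0 → (0, 0)
  4x_1 + x_2 = 11 and x_2 = 0 → (2.75, 0)
  4x_1 + x_2 = 11 and x_2 = 5 → (1.5, 5)
  x_2 = 5 and x_1 = 0 → (0, 5)

Vertices: (0, 0), (2.75, 0), (1.5, 5), (0, 5)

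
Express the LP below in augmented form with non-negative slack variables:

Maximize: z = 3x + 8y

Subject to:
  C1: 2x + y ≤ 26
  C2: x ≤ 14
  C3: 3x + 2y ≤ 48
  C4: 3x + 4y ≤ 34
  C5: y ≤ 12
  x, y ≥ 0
max z = 3x + 8y

s.t.
  2x + y + s1 = 26
  x + s2 = 14
  3x + 2y + s3 = 48
  3x + 4y + s4 = 34
  y + s5 = 12
  x, y, s1, s2, s3, s4, s5 ≥ 0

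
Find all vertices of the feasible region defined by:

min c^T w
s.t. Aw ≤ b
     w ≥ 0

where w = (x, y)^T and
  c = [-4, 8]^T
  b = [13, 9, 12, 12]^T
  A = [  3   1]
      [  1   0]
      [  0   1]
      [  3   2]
Each vertex is the intersection of two constraint boundaries that also satisfies all remaining constraints:
  x = 0 and y = 0 → (0, 0)
  3x + 2y = 12 and y = 0 → (4, 0)
  3x + 2y = 12 and x = 0 → (0, 6)

Vertices: (0, 0), (4, 0), (0, 6)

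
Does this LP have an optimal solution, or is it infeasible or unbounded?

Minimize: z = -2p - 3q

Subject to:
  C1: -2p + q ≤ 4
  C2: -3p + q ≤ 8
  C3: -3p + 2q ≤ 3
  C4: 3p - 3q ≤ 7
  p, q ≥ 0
Feasible point: (0, 0) satisfies every constraint, so the LP is feasible.
Direction d = (1, 1): for each constraint row a, a·d ≤ 0 —
  (-2)(1) + (1)(1) = -1 ≤ 0
  (-3)(1) + (1)(1) = -2 ≤ 0
  (-3)(1) + (2)(1) = -1 ≤ 0
  (3)(1) + (-3)(1) = 0 ≤ 0
and d ≥ 0, so (0, 0) + t·d stays feasible for every t ≥ 0. Along this ray z = -2p - 3q changes by -5 per unit t, so z → −∞.

Unbounded: there is a feasible ray along which z → −∞.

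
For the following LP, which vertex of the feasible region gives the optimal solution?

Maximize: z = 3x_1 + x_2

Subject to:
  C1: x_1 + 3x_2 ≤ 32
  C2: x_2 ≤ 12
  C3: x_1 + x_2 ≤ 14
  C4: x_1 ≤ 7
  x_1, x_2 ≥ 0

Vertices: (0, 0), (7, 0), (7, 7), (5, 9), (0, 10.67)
(7, 7) with z = 28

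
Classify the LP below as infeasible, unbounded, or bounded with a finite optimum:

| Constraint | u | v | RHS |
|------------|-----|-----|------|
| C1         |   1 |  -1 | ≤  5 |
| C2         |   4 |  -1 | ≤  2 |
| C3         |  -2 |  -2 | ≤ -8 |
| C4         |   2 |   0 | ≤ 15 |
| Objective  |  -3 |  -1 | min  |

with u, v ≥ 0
Feasible point: (0, 4) satisfies every constraint, so the LP is feasible.
Direction d = (0, 1): for each constraint row a, a·d ≤ 0 —
  (1)(0) + (-1)(1) = -1 ≤ 0
  (4)(0) + (-1)(1) = -1 ≤ 0
  (-2)(0) + (-2)(1) = -2 ≤ 0
  (2)(0) + (0)(1) = 0 ≤ 0
and d ≥ 0, so (0, 4) + t·d stays feasible for every t ≥ 0. Along this ray z = -3u - v changes by -1 per unit t, so z → −∞.

Unbounded: there is a feasible ray along which z → −∞.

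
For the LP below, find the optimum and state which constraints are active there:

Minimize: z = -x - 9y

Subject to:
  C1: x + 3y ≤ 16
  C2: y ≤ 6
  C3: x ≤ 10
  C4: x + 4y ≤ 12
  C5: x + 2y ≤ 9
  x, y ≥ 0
Optimal: x = 0, y = 3
Binding: C4, x ≥ 0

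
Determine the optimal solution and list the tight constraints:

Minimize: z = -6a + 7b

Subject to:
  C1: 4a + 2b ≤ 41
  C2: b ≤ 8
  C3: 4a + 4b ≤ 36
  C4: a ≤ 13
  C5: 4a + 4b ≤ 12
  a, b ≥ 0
Optimal: a = 3, b = 0
Slack at optimum:
  C1: slack = 29
  C2: slack = 8
  C3: slack = 24
  C4: slack = 10
  C5: slack = 0 (binding)
  a ≥ 0: a = 3
  b ≥ 0: b = 0 (binding)
Binding constraints: C5, b ≥ 0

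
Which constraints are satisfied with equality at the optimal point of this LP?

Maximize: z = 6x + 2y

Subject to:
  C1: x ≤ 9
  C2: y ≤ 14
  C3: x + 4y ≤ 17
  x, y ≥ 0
Optimal: x = 9, y = 2
Binding: C1, C3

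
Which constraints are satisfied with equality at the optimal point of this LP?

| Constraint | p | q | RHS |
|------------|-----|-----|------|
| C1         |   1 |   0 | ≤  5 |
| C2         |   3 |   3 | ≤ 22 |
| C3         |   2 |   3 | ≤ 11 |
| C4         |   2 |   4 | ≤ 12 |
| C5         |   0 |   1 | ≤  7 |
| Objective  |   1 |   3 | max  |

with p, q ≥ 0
Optimal: p = 0, q = 3
Slack at optimum:
  C1: slack = 5
  C2: slack = 13
  C3: slack = 2
  C4: slack = 0 (binding)
  C5: slack = 4
  p ≥ 0: p = 0 (binding)
  q ≥ 0: q = 3
Binding constraints: C4, p ≥ 0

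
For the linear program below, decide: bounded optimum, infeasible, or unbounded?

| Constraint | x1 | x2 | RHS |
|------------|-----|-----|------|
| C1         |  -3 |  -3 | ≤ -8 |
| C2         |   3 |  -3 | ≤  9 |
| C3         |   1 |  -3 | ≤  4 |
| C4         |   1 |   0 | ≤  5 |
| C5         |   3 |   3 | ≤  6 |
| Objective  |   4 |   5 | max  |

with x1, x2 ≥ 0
C5 requires 3x1 + 3x2 ≤ 6, while C1 (-3x1 - 3x2 ≤ -8) is equivalent to 3x1 + 3x2 ≥ 8. Together they would need 8 ≤ 3x1 + 3x2 ≤ 6, which is impossible since 8 > 6. No point satisfies all constraints.

Infeasible — the constraint set is empty.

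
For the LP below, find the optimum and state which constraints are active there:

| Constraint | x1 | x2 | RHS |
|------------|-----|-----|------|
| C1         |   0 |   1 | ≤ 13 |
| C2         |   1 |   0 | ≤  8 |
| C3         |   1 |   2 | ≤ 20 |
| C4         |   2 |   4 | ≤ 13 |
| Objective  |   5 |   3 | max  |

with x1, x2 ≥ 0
Optimal: x1 = 6.5, x2 = 0
Slack at optimum:
  C1: slack = 13
  C2: slack = 1.5
  C3: slack = 13.5
  C4: slack = 0 (binding)
  x1 ≥ 0: x1 = 6.5
  x2 ≥ 0: x2 = 0 (binding)
Binding constraints: C4, x2 ≥ 0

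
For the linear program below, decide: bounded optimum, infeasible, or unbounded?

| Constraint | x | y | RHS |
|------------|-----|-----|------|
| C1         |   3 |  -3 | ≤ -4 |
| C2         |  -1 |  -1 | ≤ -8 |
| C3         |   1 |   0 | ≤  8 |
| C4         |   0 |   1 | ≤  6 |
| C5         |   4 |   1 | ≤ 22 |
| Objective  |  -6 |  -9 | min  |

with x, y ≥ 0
The point (4, 6) satisfies every constraint, so the LP is feasible; the constraints give x ≤ 8 and y ≤ 6, which with x, y ≥ 0 keep the feasible region inside a bounded box. A feasible, bounded LP attains a finite optimum at a vertex.

Evaluating z = -6x - 9y at each vertex:
  (3.333, 4.667): z = -62
  (4.133, 5.467): z = -74
  (4, 6): z = -78
  (2, 6): z = -66

The LP has an optimal solution: (4, 6) with z = -78.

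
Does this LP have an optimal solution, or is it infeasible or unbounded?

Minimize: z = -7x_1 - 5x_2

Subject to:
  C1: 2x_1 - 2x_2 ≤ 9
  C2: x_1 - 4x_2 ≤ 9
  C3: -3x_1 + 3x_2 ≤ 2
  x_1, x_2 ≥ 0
Feasible point: (0, 0) satisfies every constraint, so the LP is feasible.
Direction d = (1, 1): for each constraint row a, a·d ≤ 0 —
  (2)(1) + (-2)(1) = 0 ≤ 0
  (1)(1) + (-4)(1) = -3 ≤ 0
  (-3)(1) + (3)(1) = 0 ≤ 0
and d ≥ 0, so (0, 0) + t·d stays feasible for every t ≥ 0. Along this ray z = -7x_1 - 5x_2 changes by -12 per unit t, so z → −∞.

The LP is unbounded; z can be made arbitrarily small.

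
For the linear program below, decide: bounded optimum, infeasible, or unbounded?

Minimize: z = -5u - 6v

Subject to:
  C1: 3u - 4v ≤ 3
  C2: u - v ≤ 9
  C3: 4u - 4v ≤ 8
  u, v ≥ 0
Feasible point: (0, 0) satisfies every constraint, so the LP is feasible.
Direction d = (0, 1): for each constraint row a, a·d ≤ 0 —
  (3)(0) + (-4)(1) = -4 ≤ 0
  (1)(0) + (-1)(1) = -1 ≤ 0
  (4)(0) + (-4)(1) = -4 ≤ 0
and d ≥ 0, so (0, 0) + t·d stays feasible for every t ≥ 0. Along this ray z = -5u - 6v changes by -6 per unit t, so z → −∞.

Unbounded — the objective can decrease without bound over the feasible region.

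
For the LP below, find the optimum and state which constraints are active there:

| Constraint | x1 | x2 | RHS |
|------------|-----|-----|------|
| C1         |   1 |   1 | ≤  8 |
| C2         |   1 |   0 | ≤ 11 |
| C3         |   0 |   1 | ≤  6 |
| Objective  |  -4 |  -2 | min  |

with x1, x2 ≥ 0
Optimal: x1 = 8, x2 = 0
Binding: C1, x2 ≥ 0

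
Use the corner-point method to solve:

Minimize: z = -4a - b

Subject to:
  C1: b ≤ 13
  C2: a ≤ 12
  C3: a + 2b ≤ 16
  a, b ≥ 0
Each vertex is the intersection of two constraint boundaries that also satisfies all remaining constraints:
  a = 0 and b = 0 → (0, 0)
  a = 12 and b = 0 → (12, 0)
  a = 12 and a + 2b = 16 → (12, 2)
  a + 2b = 16 and a = 0 → (0, 8)

Evaluating z = -4a - b at each vertex:
  (0, 0): z = 0
  (12, 0): z = -48
  (12, 2): z = -50
  (0, 8): z = -8

The minimum is at (12, 2) with z = -50.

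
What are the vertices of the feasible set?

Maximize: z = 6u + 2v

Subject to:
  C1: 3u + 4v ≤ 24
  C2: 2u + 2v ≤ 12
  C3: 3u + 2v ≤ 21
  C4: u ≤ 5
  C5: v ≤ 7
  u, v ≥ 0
Each vertex is the intersection of two constraint boundaries that also satisfies all remaining constraints:
  u = 0 and v = 0 → (0, 0)
  u = 5 and v = 0 → (5, 0)
  2u + 2v = 12 and u = 5 → (5, 1)
  3u + 4v = 24 and 2u + 2v = 12 → (0, 6)

Vertices: (0, 0), (5, 0), (5, 1), (0, 6)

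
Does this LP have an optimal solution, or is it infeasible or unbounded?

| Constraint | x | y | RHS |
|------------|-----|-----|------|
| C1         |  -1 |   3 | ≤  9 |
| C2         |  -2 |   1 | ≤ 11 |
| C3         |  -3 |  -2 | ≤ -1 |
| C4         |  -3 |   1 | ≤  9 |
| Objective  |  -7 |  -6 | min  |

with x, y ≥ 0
Feasible point: (0, 1) satisfies every constraint, so the LP is feasible.
Direction d = (1, 0): for each constraint row a, a·d ≤ 0 —
  (-1)(1) + (3)(0) = -1 ≤ 0
  (-2)(1) + (1)(0) = -2 ≤ 0
  (-3)(1) + (-2)(0) = -3 ≤ 0
  (-3)(1) + (1)(0) = -3 ≤ 0
and d ≥ 0, so (0, 1) + t·d stays feasible for every t ≥ 0. Along this ray z = -7x - 6y changes by -7 per unit t, so z → −∞.

The LP is unbounded; z can be made arbitrarily small.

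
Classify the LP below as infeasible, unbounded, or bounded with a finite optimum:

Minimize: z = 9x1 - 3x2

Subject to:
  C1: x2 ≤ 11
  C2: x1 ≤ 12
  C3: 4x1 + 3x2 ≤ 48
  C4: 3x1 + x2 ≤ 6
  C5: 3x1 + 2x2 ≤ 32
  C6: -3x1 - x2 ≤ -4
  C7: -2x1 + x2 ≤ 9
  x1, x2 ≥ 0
The point (0, 6) satisfies every constraint, so the LP is feasible; the constraints give x1 ≤ 12 and x2 ≤ 11, which with x1, x2 ≥ 0 keep the feasible region inside a bounded box. A feasible, bounded LP attains a finite optimum at a vertex.

Evaluating z = 9x1 - 3x2 at each vertex:
  (1.333, 0): z = 12
  (2, 0): z = 18
  (0, 6): z = -18
  (0, 4): z = -12

The LP has an optimal solution: (0, 6) with z = -18.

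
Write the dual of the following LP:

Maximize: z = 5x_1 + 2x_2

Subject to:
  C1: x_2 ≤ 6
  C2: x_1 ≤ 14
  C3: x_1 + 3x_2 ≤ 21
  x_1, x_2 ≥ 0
Minimize: z = 6y1 + 14y2 + 21y3

Subject to:
  C1: -y2 - y3 ≤ -5
  C2: -y1 - 3y3 ≤ -2
  y1, y2, y3 ≥ 0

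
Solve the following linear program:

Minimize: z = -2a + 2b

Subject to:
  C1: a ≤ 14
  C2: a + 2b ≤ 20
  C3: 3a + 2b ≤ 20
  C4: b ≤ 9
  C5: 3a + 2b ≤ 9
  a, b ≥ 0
Each vertex is the intersection of two constraint boundaries that also satisfies all remaining constraints:
  a = 0 and b = 0 → (0, 0)
  3a + 2b = 9 and b = 0 → (3, 0)
  3a + 2b = 9 and a = 0 → (0, 4.5)

Evaluating z = -2a + 2b at each vertex:
  (0, 0): z = 0
  (3, 0): z = -6
  (0, 4.5): z = 9

The minimum is at (3, 0) with z = -6.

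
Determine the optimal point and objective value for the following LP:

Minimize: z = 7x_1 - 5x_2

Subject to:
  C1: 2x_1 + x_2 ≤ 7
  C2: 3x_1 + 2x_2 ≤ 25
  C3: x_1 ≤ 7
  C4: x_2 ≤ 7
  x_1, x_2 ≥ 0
Each vertex is the intersection of two constraint boundaries that also satisfies all remaining constraints:
  x_1 = 0 and x_2 = 0 → (0, 0)
  2x_1 + x_2 = 7 and x_2 = 0 → (3.5, 0)
  2x_1 + x_2 = 7 and x_2 = 7 → (0, 7)

Evaluating z = 7x_1 - 5x_2 at each vertex:
  (0, 0): z = 0
  (3.5, 0): z = 24.5
  (0, 7): z = -35

The minimum is at (0, 7) with z = -35.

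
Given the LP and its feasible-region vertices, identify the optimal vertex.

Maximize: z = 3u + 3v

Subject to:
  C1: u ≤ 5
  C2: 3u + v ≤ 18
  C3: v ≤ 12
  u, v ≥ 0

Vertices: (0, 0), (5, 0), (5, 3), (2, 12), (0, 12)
(2, 12) with z = 42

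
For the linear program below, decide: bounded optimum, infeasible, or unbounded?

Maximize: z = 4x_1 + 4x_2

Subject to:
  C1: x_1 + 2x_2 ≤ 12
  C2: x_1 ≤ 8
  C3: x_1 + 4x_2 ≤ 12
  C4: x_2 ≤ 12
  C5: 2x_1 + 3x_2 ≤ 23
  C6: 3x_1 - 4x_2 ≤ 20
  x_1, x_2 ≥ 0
The point (8, 1) satisfies every constraint, so the LP is feasible; the constraints give x_1 ≤ 8 and x_2 ≤ 12, which with x_1, x_2 ≥ 0 keep the feasible region inside a bounded box. A feasible, bounded LP attains a finite optimum at a vertex.

Bounded optimum: z* = 36 at (8, 1).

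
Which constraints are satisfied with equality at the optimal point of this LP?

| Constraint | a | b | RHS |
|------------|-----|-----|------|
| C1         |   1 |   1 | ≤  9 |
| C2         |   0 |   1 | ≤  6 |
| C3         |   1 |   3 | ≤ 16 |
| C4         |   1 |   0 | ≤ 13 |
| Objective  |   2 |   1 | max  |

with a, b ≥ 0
Optimal: a = 9, b = 0
Binding: C1, b ≥ 0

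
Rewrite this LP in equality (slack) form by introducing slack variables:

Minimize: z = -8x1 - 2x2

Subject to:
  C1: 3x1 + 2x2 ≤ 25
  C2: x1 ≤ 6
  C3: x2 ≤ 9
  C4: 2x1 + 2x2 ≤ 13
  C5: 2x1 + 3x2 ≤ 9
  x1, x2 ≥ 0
min z = -8x1 - 2x2

s.t.
  3x1 + 2x2 + s1 = 25
  x1 + s2 = 6
  x2 + s3 = 9
  2x1 + 2x2 + s4 = 13
  2x1 + 3x2 + s5 = 9
  x1, x2, s1, s2, s3, s4, s5 ≥ 0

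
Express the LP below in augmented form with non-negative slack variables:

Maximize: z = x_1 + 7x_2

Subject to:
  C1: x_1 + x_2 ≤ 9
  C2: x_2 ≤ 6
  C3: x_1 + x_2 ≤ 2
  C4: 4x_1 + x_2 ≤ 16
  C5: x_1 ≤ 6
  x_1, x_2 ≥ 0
max z = x_1 + 7x_2

s.t.
  x_1 + x_2 + s1 = 9
  x_2 + s2 = 6
  x_1 + x_2 + s3 = 2
  4x_1 + x_2 + s4 = 16
  x_1 + s5 = 6
  x_1, x_2, s1, s2, s3, s4, s5 ≥ 0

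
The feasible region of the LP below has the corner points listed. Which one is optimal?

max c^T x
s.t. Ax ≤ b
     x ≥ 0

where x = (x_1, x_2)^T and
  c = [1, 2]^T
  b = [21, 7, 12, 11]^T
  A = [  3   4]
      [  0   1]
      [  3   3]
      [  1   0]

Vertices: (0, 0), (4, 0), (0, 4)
Evaluating z = x_1 + 2x_2 at each vertex:
  (0, 0): z = 0
  (4, 0): z = 4
  (0, 4): z = 8

The largest value is z = 8, attained at (0, 4).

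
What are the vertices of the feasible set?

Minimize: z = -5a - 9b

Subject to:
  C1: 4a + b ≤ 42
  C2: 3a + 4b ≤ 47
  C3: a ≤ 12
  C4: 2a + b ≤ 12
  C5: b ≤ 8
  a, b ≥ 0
Each vertex is the intersection of two constraint boundaries that also satisfies all remaining constraints:
  a = 0 and b = 0 → (0, 0)
  2a + b = 12 and b = 0 → (6, 0)
  2a + b = 12 and b = 8 → (2, 8)
  b = 8 and a = 0 → (0, 8)

Vertices: (0, 0), (6, 0), (2, 8), (0, 8)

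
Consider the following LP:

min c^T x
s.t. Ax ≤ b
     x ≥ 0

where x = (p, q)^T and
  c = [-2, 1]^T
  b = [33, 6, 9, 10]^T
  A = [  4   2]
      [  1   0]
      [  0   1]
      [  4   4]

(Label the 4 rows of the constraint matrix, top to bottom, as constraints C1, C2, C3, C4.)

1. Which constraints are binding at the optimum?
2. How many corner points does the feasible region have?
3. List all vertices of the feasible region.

1. C4, q ≥ 0
2. 3
3. (0, 0), (2.5, 0), (0, 2.5)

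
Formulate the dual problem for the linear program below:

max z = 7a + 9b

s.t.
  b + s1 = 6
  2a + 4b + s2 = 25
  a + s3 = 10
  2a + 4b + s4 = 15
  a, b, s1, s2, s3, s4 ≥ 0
Minimize: z = 6y1 + 25y2 + 10y3 + 15y4

Subject to:
  C1: -2y2 - y3 - 2y4 ≤ -7
  C2: -y1 - 4y2 - 4y4 ≤ -9
  y1, y2, y3, y4 ≥ 0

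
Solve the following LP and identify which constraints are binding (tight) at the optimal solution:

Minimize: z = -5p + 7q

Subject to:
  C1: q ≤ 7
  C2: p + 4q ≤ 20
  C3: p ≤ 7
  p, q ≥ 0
Optimal: p = 7, q = 0
Slack at optimum:
  C1: slack = 7
  C2: slack = 13
  C3: slack = 0 (binding)
  p ≥ 0: p = 7
  q ≥ 0: q = 0 (binding)
Binding constraints: C3, q ≥ 0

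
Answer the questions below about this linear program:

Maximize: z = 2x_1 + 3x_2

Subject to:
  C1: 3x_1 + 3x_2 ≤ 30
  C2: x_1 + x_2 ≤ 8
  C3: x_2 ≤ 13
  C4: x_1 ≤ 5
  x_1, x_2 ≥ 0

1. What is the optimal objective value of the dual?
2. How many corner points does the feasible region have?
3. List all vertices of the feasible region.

1. 24 (by strong duality, equal to the primal optimum)
2. 4
3. (0, 0), (5, 0), (5, 3), (0, 8)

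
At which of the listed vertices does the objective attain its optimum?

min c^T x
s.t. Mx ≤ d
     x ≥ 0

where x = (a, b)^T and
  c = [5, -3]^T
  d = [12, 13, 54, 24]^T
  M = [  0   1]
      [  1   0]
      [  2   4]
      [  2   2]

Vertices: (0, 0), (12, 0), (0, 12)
(0, 12) with z = -36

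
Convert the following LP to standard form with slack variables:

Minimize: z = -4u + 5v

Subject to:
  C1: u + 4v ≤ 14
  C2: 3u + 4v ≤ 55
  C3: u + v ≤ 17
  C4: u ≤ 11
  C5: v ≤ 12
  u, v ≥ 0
min z = -4u + 5v

s.t.
  u + 4v + s1 = 14
  3u + 4v + s2 = 55
  u + v + s3 = 17
  u + s4 = 11
  v + s5 = 12
  u, v, s1, s2, s3, s4, s5 ≥ 0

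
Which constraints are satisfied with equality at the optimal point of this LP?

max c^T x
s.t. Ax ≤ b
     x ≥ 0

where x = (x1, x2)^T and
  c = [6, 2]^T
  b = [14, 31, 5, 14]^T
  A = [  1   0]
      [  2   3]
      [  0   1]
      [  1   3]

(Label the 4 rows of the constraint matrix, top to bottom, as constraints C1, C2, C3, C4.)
Optimal: x1 = 14, x2 = 0
Binding: C1, C4, x2 ≥ 0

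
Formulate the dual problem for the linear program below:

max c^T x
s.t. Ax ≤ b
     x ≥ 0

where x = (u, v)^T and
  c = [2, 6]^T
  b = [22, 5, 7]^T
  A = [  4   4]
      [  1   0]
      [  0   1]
Minimize: z = 22y1 + 5y2 + 7y3

Subject to:
  C1: -4y1 - y2 ≤ -2
  C2: -4y1 - y3 ≤ -6
  y1, y2, y3 ≥ 0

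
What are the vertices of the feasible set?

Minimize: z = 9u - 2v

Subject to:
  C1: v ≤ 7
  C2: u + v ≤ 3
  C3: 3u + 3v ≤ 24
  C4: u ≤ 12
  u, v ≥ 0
Each vertex is the intersection of two constraint boundaries that also satisfies all remaining constraints:
  u = 0 and v = 0 → (0, 0)
  u + v = 3 and v = 0 → (3, 0)
  u + v = 3 and u = 0 → (0, 3)

Vertices: (0, 0), (3, 0), (0, 3)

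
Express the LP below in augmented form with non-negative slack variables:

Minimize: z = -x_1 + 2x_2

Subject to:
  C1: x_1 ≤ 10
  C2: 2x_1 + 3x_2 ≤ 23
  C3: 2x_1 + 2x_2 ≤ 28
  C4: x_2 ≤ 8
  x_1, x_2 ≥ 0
min z = -x_1 + 2x_2

s.t.
  x_1 + s1 = 10
  2x_1 + 3x_2 + s2 = 23
  2x_1 + 2x_2 + s3 = 28
  x_2 + s4 = 8
  x_1, x_2, s1, s2, s3, s4 ≥ 0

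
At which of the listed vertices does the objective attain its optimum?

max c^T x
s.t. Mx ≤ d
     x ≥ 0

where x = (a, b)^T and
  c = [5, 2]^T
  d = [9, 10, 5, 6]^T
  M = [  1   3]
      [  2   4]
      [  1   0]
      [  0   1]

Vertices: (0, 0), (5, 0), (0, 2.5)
Evaluating z = 5a + 2b at each vertex:
  (0, 0): z = 0
  (5, 0): z = 25
  (0, 2.5): z = 5

The largest value is z = 25, attained at (5, 0).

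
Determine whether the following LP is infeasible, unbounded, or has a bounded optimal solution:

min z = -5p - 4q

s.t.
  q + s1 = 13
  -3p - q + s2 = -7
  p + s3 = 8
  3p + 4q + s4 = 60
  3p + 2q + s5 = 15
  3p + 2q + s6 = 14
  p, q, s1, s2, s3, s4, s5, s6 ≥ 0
The point (0, 7) satisfies every constraint, so the LP is feasible; the constraints give p ≤ 8 and q ≤ 13, which with p, q ≥ 0 keep the feasible region inside a bounded box. A feasible, bounded LP attains a finite optimum at a vertex.

Feasible with finite optimum z* = -28 at (0, 7).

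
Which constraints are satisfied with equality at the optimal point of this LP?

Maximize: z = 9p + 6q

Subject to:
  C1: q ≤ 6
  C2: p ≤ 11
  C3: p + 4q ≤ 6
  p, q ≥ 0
Optimal: p = 6, q = 0
Slack at optimum:
  C1: slack = 6
  C2: slack = 5
  C3: slack = 0 (binding)
  p ≥ 0: p = 6
  q ≥ 0: q = 0 (binding)
Binding constraints: C3, q ≥ 0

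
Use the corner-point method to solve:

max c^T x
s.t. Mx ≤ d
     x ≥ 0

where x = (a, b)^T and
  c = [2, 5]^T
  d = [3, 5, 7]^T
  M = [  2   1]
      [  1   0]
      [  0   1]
a = 0, b = 3, z = 15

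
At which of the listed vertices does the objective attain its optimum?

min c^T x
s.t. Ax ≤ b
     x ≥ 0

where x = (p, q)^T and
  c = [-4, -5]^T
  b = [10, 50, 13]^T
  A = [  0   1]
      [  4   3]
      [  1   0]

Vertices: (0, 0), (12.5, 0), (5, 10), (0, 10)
(5, 10) with z = -70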